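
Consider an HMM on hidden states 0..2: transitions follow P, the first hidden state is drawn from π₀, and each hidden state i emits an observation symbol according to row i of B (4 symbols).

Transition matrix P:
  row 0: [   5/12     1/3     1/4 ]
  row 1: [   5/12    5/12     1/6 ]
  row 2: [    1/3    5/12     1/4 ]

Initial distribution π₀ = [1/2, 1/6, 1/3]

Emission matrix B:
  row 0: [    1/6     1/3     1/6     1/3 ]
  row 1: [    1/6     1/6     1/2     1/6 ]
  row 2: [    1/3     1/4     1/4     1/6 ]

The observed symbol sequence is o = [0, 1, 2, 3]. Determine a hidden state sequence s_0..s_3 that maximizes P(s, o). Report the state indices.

path = [2, 0, 1, 0]

t=0: δ = [8.333e-02, 2.778e-02, 1.111e-01]  (obs o_0=0)
t=1: δ = [1.235e-02, 7.716e-03, 6.944e-03]  ψ = [2, 2, 2]  (obs o_1=1)
t=2: δ = [8.573e-04, 2.058e-03, 7.716e-04]  ψ = [0, 0, 0]  (obs o_2=2)
t=3: δ = [2.858e-04, 1.429e-04, 5.716e-05]  ψ = [1, 1, 1]  (obs o_3=3)
backtrack: best end state = 0; path = [2, 0, 1, 0]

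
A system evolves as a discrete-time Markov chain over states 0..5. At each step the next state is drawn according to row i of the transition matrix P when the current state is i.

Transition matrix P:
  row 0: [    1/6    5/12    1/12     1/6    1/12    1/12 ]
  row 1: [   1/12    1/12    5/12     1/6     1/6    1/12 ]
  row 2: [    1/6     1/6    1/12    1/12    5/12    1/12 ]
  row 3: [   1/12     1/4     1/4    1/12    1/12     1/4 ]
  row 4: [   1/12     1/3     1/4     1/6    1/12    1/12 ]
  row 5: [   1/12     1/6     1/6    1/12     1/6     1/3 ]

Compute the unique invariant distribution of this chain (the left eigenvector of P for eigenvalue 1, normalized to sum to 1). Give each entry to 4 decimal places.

Balance equations π_j = Σ_i π_i·P[i][j]:
  π_0 = 1/6·π_0 + 1/12·π_1 + 1/6·π_2 + 1/12·π_3 + 1/12·π_4 + 1/12·π_5
  π_1 = 5/12·π_0 + 1/12·π_1 + 1/6·π_2 + 1/4·π_3 + 1/3·π_4 + 1/6·π_5
  π_2 = 1/12·π_0 + 5/12·π_1 + 1/12·π_2 + 1/4·π_3 + 1/4·π_4 + 1/6·π_5
  π_3 = 1/6·π_0 + 1/6·π_1 + 1/12·π_2 + 1/12·π_3 + 1/6·π_4 + 1/12·π_5
  π_4 = 1/12·π_0 + 1/6·π_1 + 5/12·π_2 + 1/12·π_3 + 1/12·π_4 + 1/6·π_5
  normalize: π_0 + π_1 + π_2 + π_3 + π_4 + π_5 = 1
Solving the linear system gives exactly π = [2240/20203, 30802/141421, 4437/20203, 17854/141421, 26345/141421, 19681/141421].

π = [0.1109, 0.2178, 0.2196, 0.1262, 0.1863, 0.1392]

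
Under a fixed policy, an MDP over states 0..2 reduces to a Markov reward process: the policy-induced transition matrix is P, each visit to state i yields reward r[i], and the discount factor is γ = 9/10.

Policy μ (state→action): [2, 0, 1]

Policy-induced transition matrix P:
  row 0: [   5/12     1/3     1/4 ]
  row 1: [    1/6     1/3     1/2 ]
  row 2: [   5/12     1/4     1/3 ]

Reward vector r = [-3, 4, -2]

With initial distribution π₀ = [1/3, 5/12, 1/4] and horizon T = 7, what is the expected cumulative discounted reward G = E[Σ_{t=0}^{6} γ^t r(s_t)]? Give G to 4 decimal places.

G = -1.9548

t=0: π = [0.3333, 0.4167, 0.2500], E[r] = 0.1667, γ^t·E[r] = 0.166667, running G = 0.166667
t=1: π = [0.3125, 0.3125, 0.3750], E[r] = -0.4375, γ^t·E[r] = -0.393750, running G = -0.227083
t=2: π = [0.3385, 0.3021, 0.3594], E[r] = -0.5260, γ^t·E[r] = -0.426094, running G = -0.653177
t=3: π = [0.3411, 0.3034, 0.3555], E[r] = -0.5208, γ^t·E[r] = -0.379688, running G = -1.032865
t=4: π = [0.3408, 0.3037, 0.3555], E[r] = -0.5186, γ^t·E[r] = -0.340224, running G = -1.373088
t=5: π = [0.3407, 0.3037, 0.3556], E[r] = -0.5185, γ^t·E[r] = -0.306153, running G = -1.679242
t=6: π = [0.3407, 0.3037, 0.3556], E[r] = -0.5185, γ^t·E[r] = -0.275560, running G = -1.954801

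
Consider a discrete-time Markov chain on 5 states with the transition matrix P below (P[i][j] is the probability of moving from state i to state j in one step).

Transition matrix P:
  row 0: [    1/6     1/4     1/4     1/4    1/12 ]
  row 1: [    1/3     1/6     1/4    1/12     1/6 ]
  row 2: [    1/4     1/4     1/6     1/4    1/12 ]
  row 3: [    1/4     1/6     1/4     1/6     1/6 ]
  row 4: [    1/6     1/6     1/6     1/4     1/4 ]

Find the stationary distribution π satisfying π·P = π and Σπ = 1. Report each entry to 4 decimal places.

Balance equations π_j = Σ_i π_i·P[i][j]:
  π_0 = 1/6·π_0 + 1/3·π_1 + 1/4·π_2 + 1/4·π_3 + 1/6·π_4
  π_1 = 1/4·π_0 + 1/6·π_1 + 1/4·π_2 + 1/6·π_3 + 1/6·π_4
  π_2 = 1/4·π_0 + 1/4·π_1 + 1/6·π_2 + 1/4·π_3 + 1/6·π_4
  π_3 = 1/4·π_0 + 1/12·π_1 + 1/4·π_2 + 1/6·π_3 + 1/4·π_4
  normalize: π_0 + π_1 + π_2 + π_3 + π_4 = 1
Solving the linear system gives exactly π = [5151/21853, 344/1681, 4807/21853, 335/1681, 236/1681].

π = [0.2357, 0.2046, 0.2200, 0.1993, 0.1404]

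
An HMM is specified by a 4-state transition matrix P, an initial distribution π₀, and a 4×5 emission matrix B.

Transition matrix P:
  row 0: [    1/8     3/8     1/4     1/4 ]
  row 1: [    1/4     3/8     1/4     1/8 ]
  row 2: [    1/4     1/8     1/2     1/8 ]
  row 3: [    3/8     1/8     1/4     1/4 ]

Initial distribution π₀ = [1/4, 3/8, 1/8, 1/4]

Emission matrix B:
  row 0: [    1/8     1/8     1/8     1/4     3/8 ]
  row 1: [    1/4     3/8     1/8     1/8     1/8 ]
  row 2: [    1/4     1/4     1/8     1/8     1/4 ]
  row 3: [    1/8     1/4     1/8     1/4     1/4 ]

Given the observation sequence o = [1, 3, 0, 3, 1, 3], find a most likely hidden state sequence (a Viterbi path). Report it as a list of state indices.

t=0: δ = [3.125e-02, 1.406e-01, 3.125e-02, 6.250e-02]  (obs o_0=1)
t=1: δ = [8.789e-03, 6.592e-03, 4.395e-03, 4.395e-03]  ψ = [1, 1, 1, 1]  (obs o_1=3)
t=2: δ = [2.060e-04, 8.240e-04, 5.493e-04, 2.747e-04]  ψ = [1, 0, 0, 0]  (obs o_2=0)
t=3: δ = [5.150e-05, 3.862e-05, 3.433e-05, 2.575e-05]  ψ = [1, 1, 2, 1]  (obs o_3=3)
t=4: δ = [1.207e-06, 7.242e-06, 4.292e-06, 3.219e-06]  ψ = [1, 0, 2, 0]  (obs o_4=1)
t=5: δ = [4.526e-07, 3.395e-07, 2.682e-07, 2.263e-07]  ψ = [1, 1, 2, 1]  (obs o_5=3)
backtrack: best end state = 0; path = [1, 0, 1, 0, 1, 0]

path = [1, 0, 1, 0, 1, 0]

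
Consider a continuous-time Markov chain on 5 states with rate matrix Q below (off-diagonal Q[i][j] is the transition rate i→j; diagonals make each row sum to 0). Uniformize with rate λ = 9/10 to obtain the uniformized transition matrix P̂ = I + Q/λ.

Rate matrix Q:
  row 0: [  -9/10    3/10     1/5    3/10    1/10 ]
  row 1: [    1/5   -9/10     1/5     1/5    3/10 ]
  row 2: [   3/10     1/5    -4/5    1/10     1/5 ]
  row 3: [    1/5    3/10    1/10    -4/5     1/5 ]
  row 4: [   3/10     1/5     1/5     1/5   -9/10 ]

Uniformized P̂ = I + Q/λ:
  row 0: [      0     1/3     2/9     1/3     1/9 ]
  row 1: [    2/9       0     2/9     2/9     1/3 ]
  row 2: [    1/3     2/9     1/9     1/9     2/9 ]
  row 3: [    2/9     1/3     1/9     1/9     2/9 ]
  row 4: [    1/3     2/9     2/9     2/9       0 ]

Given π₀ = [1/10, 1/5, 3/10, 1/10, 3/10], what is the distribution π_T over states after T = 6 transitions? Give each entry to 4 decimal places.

t=0: π = [0.1000, 0.2000, 0.3000, 0.1000, 0.3000]
t=1: π = [0.2667, 0.2000, 0.1778, 0.1889, 0.1667]
t=2: π = [0.2012, 0.2284, 0.1815, 0.2111, 0.1778]
t=3: π = [0.2174, 0.2173, 0.1786, 0.2010, 0.1857]
t=4: π = [0.2144, 0.2204, 0.1800, 0.2042, 0.1809]
t=5: π = [0.2147, 0.2197, 0.1795, 0.2033, 0.1827]
t=6: π = [0.2148, 0.2198, 0.1797, 0.2035, 0.1822]

π = [0.2148, 0.2198, 0.1797, 0.2035, 0.1822]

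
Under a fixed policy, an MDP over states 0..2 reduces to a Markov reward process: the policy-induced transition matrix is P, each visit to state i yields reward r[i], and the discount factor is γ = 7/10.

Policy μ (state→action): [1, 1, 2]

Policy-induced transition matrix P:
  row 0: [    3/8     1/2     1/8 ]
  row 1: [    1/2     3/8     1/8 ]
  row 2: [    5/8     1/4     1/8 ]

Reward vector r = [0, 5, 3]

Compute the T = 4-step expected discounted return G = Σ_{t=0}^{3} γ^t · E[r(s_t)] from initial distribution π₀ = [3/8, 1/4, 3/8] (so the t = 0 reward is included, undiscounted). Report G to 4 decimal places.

G = 6.0094

t=0: π = [0.3750, 0.2500, 0.3750], E[r] = 2.3750, γ^t·E[r] = 2.375000, running G = 2.375000
t=1: π = [0.5000, 0.3750, 0.1250], E[r] = 2.2500, γ^t·E[r] = 1.575000, running G = 3.950000
t=2: π = [0.4531, 0.4219, 0.1250], E[r] = 2.4844, γ^t·E[r] = 1.217344, running G = 5.167344
t=3: π = [0.4590, 0.4160, 0.1250], E[r] = 2.4551, γ^t·E[r] = 0.842092, running G = 6.009436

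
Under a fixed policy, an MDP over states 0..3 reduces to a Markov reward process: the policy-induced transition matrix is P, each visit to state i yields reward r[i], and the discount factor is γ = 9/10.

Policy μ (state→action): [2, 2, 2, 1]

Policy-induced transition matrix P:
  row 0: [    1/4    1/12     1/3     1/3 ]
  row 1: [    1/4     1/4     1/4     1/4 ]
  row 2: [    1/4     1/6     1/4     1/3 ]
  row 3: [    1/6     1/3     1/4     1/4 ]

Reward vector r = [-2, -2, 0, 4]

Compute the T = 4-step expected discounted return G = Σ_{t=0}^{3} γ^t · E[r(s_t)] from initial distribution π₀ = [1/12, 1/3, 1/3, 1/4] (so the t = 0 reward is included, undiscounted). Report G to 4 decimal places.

G = 0.8025

t=0: π = [0.0833, 0.3333, 0.3333, 0.2500], E[r] = 0.1667, γ^t·E[r] = 0.166667, running G = 0.166667
t=1: π = [0.2292, 0.2292, 0.2569, 0.2847], E[r] = 0.2222, γ^t·E[r] = 0.200000, running G = 0.366667
t=2: π = [0.2263, 0.2141, 0.2691, 0.2905], E[r] = 0.2813, γ^t·E[r] = 0.227813, running G = 0.594479
t=3: π = [0.2258, 0.2141, 0.2689, 0.2913], E[r] = 0.2854, γ^t·E[r] = 0.208055, running G = 0.802534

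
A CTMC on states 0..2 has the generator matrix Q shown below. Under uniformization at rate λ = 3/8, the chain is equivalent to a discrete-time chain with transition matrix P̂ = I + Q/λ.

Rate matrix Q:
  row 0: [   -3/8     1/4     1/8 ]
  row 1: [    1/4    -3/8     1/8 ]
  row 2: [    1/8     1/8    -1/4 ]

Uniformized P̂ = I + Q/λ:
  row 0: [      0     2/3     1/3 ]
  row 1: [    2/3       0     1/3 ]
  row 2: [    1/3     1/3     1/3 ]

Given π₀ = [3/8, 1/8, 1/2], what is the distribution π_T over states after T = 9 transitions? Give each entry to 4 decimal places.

π = [0.3301, 0.3366, 0.3333]

t=0: π = [0.3750, 0.1250, 0.5000]
t=1: π = [0.2500, 0.4167, 0.3333]
t=2: π = [0.3889, 0.2778, 0.3333]
t=3: π = [0.2963, 0.3704, 0.3333]
t=4: π = [0.3580, 0.3086, 0.3333]
t=5: π = [0.3169, 0.3498, 0.3333]
t=6: π = [0.3443, 0.3224, 0.3333]
t=7: π = [0.3260, 0.3406, 0.3333]
t=8: π = [0.3382, 0.3285, 0.3333]
t=9: π = [0.3301, 0.3366, 0.3333]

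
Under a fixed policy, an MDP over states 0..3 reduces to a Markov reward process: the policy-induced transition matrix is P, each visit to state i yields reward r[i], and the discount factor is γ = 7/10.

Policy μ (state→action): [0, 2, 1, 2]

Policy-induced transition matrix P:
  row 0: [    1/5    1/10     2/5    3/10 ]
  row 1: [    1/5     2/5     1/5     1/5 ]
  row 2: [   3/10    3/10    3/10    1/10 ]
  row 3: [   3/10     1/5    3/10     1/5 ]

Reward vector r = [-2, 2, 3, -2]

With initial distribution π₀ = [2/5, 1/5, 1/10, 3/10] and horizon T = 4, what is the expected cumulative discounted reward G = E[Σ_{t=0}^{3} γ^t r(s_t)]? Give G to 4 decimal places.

t=0: π = [0.4000, 0.2000, 0.1000, 0.3000], E[r] = -0.7000, γ^t·E[r] = -0.700000, running G = -0.700000
t=1: π = [0.2400, 0.2100, 0.3200, 0.2300], E[r] = 0.4400, γ^t·E[r] = 0.308000, running G = -0.392000
t=2: π = [0.2550, 0.2500, 0.3030, 0.1920], E[r] = 0.5150, γ^t·E[r] = 0.252350, running G = -0.139650
t=3: π = [0.2495, 0.2548, 0.3005, 0.1952], E[r] = 0.5217, γ^t·E[r] = 0.178943, running G = 0.039293

G = 0.0393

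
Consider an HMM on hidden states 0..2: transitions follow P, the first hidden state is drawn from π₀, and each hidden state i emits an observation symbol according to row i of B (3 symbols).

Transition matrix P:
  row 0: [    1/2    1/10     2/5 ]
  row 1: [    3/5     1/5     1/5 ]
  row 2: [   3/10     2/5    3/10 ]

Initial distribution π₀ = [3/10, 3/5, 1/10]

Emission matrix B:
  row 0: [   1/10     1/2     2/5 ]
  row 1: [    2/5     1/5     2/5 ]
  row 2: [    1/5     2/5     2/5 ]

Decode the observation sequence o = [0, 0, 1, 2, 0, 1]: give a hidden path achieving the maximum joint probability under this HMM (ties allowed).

t=0: δ = [3.000e-02, 2.400e-01, 2.000e-02]  (obs o_0=0)
t=1: δ = [1.440e-02, 1.920e-02, 9.600e-03]  ψ = [1, 1, 1]  (obs o_1=0)
t=2: δ = [5.760e-03, 7.680e-04, 2.304e-03]  ψ = [1, 1, 0]  (obs o_2=1)
t=3: δ = [1.152e-03, 3.686e-04, 9.216e-04]  ψ = [0, 2, 0]  (obs o_3=2)
t=4: δ = [5.760e-05, 1.475e-04, 9.216e-05]  ψ = [0, 2, 0]  (obs o_4=0)
t=5: δ = [4.424e-05, 7.373e-06, 1.180e-05]  ψ = [1, 2, 1]  (obs o_5=1)
backtrack: best end state = 0; path = [1, 1, 0, 2, 1, 0]

path = [1, 1, 0, 2, 1, 0]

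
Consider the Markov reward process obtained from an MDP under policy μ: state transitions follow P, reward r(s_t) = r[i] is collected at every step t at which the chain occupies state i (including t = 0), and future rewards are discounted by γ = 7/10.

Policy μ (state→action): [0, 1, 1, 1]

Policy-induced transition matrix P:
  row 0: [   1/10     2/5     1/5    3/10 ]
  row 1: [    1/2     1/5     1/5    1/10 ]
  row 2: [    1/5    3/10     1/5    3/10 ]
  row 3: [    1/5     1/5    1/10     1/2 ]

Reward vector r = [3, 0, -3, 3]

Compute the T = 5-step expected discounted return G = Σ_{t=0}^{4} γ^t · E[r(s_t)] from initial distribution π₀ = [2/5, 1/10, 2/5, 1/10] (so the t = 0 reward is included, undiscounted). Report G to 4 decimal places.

G = 2.2047

t=0: π = [0.4000, 0.1000, 0.4000, 0.1000], E[r] = 0.3000, γ^t·E[r] = 0.300000, running G = 0.300000
t=1: π = [0.1900, 0.3200, 0.1900, 0.3000], E[r] = 0.9000, γ^t·E[r] = 0.630000, running G = 0.930000
t=2: π = [0.2770, 0.2570, 0.1700, 0.2960], E[r] = 1.2090, γ^t·E[r] = 0.592410, running G = 1.522410
t=3: π = [0.2494, 0.2724, 0.1704, 0.3078], E[r] = 1.1604, γ^t·E[r] = 0.398017, running G = 1.920427
t=4: π = [0.2568, 0.2669, 0.1692, 0.3071], E[r] = 1.1839, γ^t·E[r] = 0.284259, running G = 2.204686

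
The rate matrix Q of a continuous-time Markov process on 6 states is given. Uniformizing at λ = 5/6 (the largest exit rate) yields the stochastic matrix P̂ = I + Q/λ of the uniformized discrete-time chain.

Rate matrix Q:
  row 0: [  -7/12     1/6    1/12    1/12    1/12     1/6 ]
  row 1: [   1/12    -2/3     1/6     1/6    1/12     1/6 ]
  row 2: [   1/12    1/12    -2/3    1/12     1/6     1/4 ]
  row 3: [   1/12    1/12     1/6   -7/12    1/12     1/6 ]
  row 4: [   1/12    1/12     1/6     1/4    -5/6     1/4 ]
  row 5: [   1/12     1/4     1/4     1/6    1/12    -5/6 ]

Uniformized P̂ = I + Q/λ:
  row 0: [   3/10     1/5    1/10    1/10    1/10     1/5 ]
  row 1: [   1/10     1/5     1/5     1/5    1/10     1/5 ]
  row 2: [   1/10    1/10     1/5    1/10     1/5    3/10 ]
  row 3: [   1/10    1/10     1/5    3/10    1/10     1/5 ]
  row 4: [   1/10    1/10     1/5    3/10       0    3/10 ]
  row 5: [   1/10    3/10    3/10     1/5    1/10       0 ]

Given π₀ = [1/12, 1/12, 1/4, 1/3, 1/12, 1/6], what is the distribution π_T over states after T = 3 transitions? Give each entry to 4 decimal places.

π = [0.1247, 0.1675, 0.2069, 0.1978, 0.1099, 0.1933]

t=0: π = [0.0833, 0.0833, 0.2500, 0.3333, 0.0833, 0.1667]
t=1: π = [0.1167, 0.1500, 0.2083, 0.2083, 0.1167, 0.2000]
t=2: π = [0.1233, 0.1667, 0.2083, 0.2000, 0.1092, 0.1925]
t=3: π = [0.1247, 0.1675, 0.2069, 0.1978, 0.1099, 0.1933]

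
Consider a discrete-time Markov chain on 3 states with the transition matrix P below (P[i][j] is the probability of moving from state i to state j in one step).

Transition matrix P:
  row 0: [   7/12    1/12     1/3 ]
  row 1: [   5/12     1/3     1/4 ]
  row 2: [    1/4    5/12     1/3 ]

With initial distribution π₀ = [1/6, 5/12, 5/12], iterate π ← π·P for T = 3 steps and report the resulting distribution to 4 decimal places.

π = [0.4372, 0.2515, 0.3113]

t=0: π = [0.1667, 0.4167, 0.4167]
t=1: π = [0.3750, 0.3264, 0.2986]
t=2: π = [0.4294, 0.2645, 0.3061]
t=3: π = [0.4372, 0.2515, 0.3113]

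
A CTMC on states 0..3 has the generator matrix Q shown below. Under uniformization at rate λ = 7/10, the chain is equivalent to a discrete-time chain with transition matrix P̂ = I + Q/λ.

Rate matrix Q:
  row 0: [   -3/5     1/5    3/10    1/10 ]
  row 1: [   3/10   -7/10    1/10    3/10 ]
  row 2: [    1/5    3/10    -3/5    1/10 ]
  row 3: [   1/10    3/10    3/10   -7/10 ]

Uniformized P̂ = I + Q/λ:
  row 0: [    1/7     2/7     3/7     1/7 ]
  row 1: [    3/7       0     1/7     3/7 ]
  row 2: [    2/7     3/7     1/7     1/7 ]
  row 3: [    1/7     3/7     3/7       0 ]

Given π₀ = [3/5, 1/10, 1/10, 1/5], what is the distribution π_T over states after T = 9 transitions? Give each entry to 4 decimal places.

t=0: π = [0.6000, 0.1000, 0.1000, 0.2000]
t=1: π = [0.1857, 0.3000, 0.3714, 0.1429]
t=2: π = [0.2816, 0.2735, 0.2367, 0.2082]
t=3: π = [0.2548, 0.2711, 0.2828, 0.1913]
t=4: π = [0.2607, 0.2760, 0.2703, 0.1930]
t=5: π = [0.2603, 0.2731, 0.2725, 0.1941]
t=6: π = [0.2598, 0.2744, 0.2727, 0.1931]
t=7: π = [0.2602, 0.2739, 0.2723, 0.1937]
t=8: π = [0.2600, 0.2740, 0.2725, 0.1934]
t=9: π = [0.2601, 0.2740, 0.2724, 0.1935]

π = [0.2601, 0.2740, 0.2724, 0.1935]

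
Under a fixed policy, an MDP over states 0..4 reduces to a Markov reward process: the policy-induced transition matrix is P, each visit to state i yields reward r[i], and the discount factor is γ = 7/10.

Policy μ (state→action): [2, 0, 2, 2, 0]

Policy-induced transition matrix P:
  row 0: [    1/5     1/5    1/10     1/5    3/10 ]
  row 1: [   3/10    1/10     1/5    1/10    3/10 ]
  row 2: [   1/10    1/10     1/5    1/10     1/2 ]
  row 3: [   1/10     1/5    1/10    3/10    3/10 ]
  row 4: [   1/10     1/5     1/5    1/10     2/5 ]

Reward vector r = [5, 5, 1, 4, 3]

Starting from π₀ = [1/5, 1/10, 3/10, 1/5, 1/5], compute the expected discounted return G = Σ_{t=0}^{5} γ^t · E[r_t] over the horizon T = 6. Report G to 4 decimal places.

t=0: π = [0.2000, 0.1000, 0.3000, 0.2000, 0.2000], E[r] = 3.2000, γ^t·E[r] = 3.200000, running G = 3.200000
t=1: π = [0.1400, 0.1600, 0.1600, 0.1600, 0.3800], E[r] = 3.4400, γ^t·E[r] = 2.408000, running G = 5.608000
t=2: π = [0.1460, 0.1680, 0.1700, 0.1460, 0.3700], E[r] = 3.4340, γ^t·E[r] = 1.682660, running G = 7.290660
t=3: π = [0.1482, 0.1662, 0.1708, 0.1438, 0.3710], E[r] = 3.4310, γ^t·E[r] = 1.176833, running G = 8.467493
t=4: π = [0.1481, 0.1663, 0.1708, 0.1436, 0.3713], E[r] = 3.4307, γ^t·E[r] = 0.823711, running G = 9.291204
t=5: π = [0.1481, 0.1663, 0.1708, 0.1435, 0.3713], E[r] = 3.4306, γ^t·E[r] = 0.576575, running G = 9.867779

G = 9.8678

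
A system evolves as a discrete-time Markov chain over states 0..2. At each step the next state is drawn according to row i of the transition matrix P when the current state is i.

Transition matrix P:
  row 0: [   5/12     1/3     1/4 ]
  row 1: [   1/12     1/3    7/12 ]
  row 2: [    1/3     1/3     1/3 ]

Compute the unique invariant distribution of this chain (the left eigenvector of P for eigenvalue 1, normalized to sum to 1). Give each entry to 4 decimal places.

π = [0.2727, 0.3333, 0.3939]

Balance equations π_j = Σ_i π_i·P[i][j]:
  π_0 = 5/12·π_0 + 1/12·π_1 + 1/3·π_2
  π_1 = 1/3·π_0 + 1/3·π_1 + 1/3·π_2
  normalize: π_0 + π_1 + π_2 = 1
Solving the linear system gives exactly π = [3/11, 1/3, 13/33].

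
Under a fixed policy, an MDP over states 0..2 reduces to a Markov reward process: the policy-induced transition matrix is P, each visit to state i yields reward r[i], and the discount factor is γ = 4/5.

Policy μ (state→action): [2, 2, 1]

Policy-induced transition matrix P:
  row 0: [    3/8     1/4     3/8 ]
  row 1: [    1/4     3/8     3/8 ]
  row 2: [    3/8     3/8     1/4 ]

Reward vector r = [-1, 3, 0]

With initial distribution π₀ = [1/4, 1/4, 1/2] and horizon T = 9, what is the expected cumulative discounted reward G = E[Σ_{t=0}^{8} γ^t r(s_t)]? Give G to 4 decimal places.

t=0: π = [0.2500, 0.2500, 0.5000], E[r] = 0.5000, γ^t·E[r] = 0.500000, running G = 0.500000
t=1: π = [0.3438, 0.3438, 0.3125], E[r] = 0.6875, γ^t·E[r] = 0.550000, running G = 1.050000
t=2: π = [0.3320, 0.3320, 0.3359], E[r] = 0.6641, γ^t·E[r] = 0.425000, running G = 1.475000
t=3: π = [0.3335, 0.3335, 0.3330], E[r] = 0.6670, γ^t·E[r] = 0.341500, running G = 1.816500
t=4: π = [0.3333, 0.3333, 0.3334], E[r] = 0.6666, γ^t·E[r] = 0.273050, running G = 2.089550
t=5: π = [0.3333, 0.3333, 0.3333], E[r] = 0.6667, γ^t·E[r] = 0.218455, running G = 2.308005
t=6: π = [0.3333, 0.3333, 0.3333], E[r] = 0.6667, γ^t·E[r] = 0.174763, running G = 2.482768
t=7: π = [0.3333, 0.3333, 0.3333], E[r] = 0.6667, γ^t·E[r] = 0.139810, running G = 2.622578
t=8: π = [0.3333, 0.3333, 0.3333], E[r] = 0.6667, γ^t·E[r] = 0.111848, running G = 2.734426

G = 2.7344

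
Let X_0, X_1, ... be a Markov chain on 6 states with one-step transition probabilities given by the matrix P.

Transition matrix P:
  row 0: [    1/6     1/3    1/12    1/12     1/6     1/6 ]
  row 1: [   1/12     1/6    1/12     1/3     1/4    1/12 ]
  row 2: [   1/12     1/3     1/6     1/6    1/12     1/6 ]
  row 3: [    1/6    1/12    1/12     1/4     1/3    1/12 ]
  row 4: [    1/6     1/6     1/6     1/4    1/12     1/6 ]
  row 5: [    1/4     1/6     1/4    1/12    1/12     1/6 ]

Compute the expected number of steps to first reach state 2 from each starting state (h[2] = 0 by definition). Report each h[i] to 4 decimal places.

h = [8.2381, 8.2849, 0.0000, 8.2283, 7.5957, 6.9108]

First-step conditioning: h[2] = 0; for i ≠ 2, h[i] = 1 + Σ_k P[i][k]·h[k].
  h[0] = 1 + 1/6·h[0] + 1/3·h[1] + 1/12·h[3] + 1/6·h[4] + 1/6·h[5]
  h[1] = 1 + 1/12·h[0] + 1/6·h[1] + 1/3·h[3] + 1/4·h[4] + 1/12·h[5]
  h[3] = 1 + 1/6·h[0] + 1/12·h[1] + 1/4·h[3] + 1/3·h[4] + 1/12·h[5]
  h[4] = 1 + 1/6·h[0] + 1/6·h[1] + 1/4·h[3] + 1/12·h[4] + 1/6·h[5]
  h[5] = 1 + 1/4·h[0] + 1/6·h[1] + 1/12·h[3] + 1/12·h[4] + 1/6·h[5]
Solving the 5×5 linear system over states ≠ 2 gives exactly h = [90792/11021, 91308/11021, 0, 90684/11021, 83712/11021, 76164/11021] (h[2] = 0 is the target).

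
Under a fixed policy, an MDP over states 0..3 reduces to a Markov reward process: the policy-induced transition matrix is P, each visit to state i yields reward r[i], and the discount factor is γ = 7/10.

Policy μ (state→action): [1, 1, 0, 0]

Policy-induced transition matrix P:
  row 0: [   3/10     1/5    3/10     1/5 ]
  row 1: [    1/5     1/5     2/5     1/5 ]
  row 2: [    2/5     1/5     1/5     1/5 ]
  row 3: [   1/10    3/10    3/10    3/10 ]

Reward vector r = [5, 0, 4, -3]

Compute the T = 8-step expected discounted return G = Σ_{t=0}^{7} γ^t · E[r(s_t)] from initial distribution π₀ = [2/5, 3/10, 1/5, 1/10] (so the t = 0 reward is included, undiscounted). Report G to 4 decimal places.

t=0: π = [0.4000, 0.3000, 0.2000, 0.1000], E[r] = 2.5000, γ^t·E[r] = 2.500000, running G = 2.500000
t=1: π = [0.2700, 0.2100, 0.3100, 0.2100], E[r] = 1.9600, γ^t·E[r] = 1.372000, running G = 3.872000
t=2: π = [0.2680, 0.2210, 0.2900, 0.2210], E[r] = 1.8370, γ^t·E[r] = 0.900130, running G = 4.772130
t=3: π = [0.2627, 0.2221, 0.2931, 0.2221], E[r] = 1.8196, γ^t·E[r] = 0.624123, running G = 5.396253
t=4: π = [0.2627, 0.2222, 0.2929, 0.2222], E[r] = 1.8184, γ^t·E[r] = 0.436591, running G = 5.832843
t=5: π = [0.2626, 0.2222, 0.2929, 0.2222], E[r] = 1.8182, γ^t·E[r] = 0.305584, running G = 6.138428
t=6: π = [0.2626, 0.2222, 0.2929, 0.2222], E[r] = 1.8182, γ^t·E[r] = 0.213907, running G = 6.352335
t=7: π = [0.2626, 0.2222, 0.2929, 0.2222], E[r] = 1.8182, γ^t·E[r] = 0.149735, running G = 6.502070

G = 6.5021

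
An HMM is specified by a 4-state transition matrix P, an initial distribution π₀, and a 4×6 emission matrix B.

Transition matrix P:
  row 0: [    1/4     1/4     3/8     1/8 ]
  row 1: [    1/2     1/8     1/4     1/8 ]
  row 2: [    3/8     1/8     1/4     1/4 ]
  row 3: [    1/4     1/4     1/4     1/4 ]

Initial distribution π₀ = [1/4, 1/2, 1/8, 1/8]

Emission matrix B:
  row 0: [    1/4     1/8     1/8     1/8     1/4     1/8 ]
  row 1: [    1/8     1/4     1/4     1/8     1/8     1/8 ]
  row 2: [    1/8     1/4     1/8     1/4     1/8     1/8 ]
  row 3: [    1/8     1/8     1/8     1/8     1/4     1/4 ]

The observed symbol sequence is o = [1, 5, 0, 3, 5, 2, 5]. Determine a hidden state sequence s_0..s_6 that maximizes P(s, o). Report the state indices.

path = [1, 0, 0, 2, 3, 1, 0]

t=0: δ = [3.125e-02, 1.250e-01, 3.125e-02, 1.562e-02]  (obs o_0=1)
t=1: δ = [7.812e-03, 1.953e-03, 3.906e-03, 3.906e-03]  ψ = [1, 1, 1, 1]  (obs o_1=5)
t=2: δ = [4.883e-04, 2.441e-04, 3.662e-04, 1.221e-04]  ψ = [0, 0, 0, 0]  (obs o_2=0)
t=3: δ = [1.717e-05, 1.526e-05, 4.578e-05, 1.144e-05]  ψ = [2, 0, 0, 2]  (obs o_3=3)
t=4: δ = [2.146e-06, 7.153e-07, 1.431e-06, 2.861e-06]  ψ = [2, 2, 2, 2]  (obs o_4=5)
t=5: δ = [8.941e-08, 1.788e-07, 1.006e-07, 8.941e-08]  ψ = [3, 3, 0, 3]  (obs o_5=2)
t=6: δ = [1.118e-08, 2.794e-09, 5.588e-09, 6.286e-09]  ψ = [1, 0, 1, 2]  (obs o_6=5)
backtrack: best end state = 0; path = [1, 0, 0, 2, 3, 1, 0]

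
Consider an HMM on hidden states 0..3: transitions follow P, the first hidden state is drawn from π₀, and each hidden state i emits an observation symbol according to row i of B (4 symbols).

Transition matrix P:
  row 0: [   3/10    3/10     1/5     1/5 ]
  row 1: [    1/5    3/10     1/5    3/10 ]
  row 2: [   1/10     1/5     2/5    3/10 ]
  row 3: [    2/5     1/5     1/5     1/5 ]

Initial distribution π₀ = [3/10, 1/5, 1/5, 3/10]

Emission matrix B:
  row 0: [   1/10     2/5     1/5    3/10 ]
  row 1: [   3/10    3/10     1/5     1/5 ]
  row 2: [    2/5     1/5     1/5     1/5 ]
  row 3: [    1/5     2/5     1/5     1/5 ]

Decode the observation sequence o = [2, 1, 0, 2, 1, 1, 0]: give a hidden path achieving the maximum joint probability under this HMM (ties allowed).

path = [3, 0, 2, 2, 3, 0, 1]

t=0: δ = [6.000e-02, 4.000e-02, 4.000e-02, 6.000e-02]  (obs o_0=2)
t=1: δ = [9.600e-03, 5.400e-03, 3.200e-03, 4.800e-03]  ψ = [3, 0, 2, 0]  (obs o_1=1)
t=2: δ = [2.880e-04, 8.640e-04, 7.680e-04, 3.840e-04]  ψ = [0, 0, 0, 0]  (obs o_2=0)
t=3: δ = [3.456e-05, 5.184e-05, 6.144e-05, 5.184e-05]  ψ = [1, 1, 2, 1]  (obs o_3=2)
t=4: δ = [8.294e-06, 4.666e-06, 4.915e-06, 7.373e-06]  ψ = [3, 1, 2, 2]  (obs o_4=1)
t=5: δ = [1.180e-06, 7.465e-07, 3.932e-07, 6.636e-07]  ψ = [3, 0, 2, 0]  (obs o_5=1)
t=6: δ = [3.539e-08, 1.062e-07, 9.437e-08, 4.719e-08]  ψ = [0, 0, 0, 0]  (obs o_6=0)
backtrack: best end state = 1; path = [3, 0, 2, 2, 3, 0, 1]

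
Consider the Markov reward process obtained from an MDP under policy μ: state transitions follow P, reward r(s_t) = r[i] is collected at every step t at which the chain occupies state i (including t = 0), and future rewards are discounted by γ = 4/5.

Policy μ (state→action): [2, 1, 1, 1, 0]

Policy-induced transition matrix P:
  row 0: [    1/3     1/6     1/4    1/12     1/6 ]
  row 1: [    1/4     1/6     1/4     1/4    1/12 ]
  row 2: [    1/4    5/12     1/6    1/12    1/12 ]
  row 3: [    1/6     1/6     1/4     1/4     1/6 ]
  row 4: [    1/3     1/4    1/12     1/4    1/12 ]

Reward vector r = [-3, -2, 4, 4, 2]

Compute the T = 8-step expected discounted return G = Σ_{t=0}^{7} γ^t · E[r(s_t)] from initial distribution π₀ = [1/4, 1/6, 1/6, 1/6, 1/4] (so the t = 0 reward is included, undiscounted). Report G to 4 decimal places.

G = 2.3120

t=0: π = [0.2500, 0.1667, 0.1667, 0.1667, 0.2500], E[r] = 0.7500, γ^t·E[r] = 0.750000, running G = 0.750000
t=1: π = [0.2778, 0.2292, 0.1944, 0.1806, 0.1181], E[r] = 0.4444, γ^t·E[r] = 0.355556, running G = 1.105556
t=2: π = [0.2679, 0.2251, 0.2141, 0.1713, 0.1215], E[r] = 0.5307, γ^t·E[r] = 0.339630, running G = 1.445185
t=3: π = [0.2682, 0.2303, 0.2119, 0.1697, 0.1199], E[r] = 0.5009, γ^t·E[r] = 0.256469, running G = 1.701654
t=4: π = [0.2682, 0.2296, 0.2124, 0.1700, 0.1198], E[r] = 0.5051, γ^t·E[r] = 0.206891, running G = 1.908545
t=5: π = [0.2682, 0.2297, 0.2123, 0.1699, 0.1198], E[r] = 0.5047, γ^t·E[r] = 0.165372, running G = 2.073916
t=6: π = [0.2682, 0.2297, 0.2123, 0.1699, 0.1198], E[r] = 0.5047, γ^t·E[r] = 0.132294, running G = 2.206211
t=7: π = [0.2682, 0.2297, 0.2123, 0.1699, 0.1198], E[r] = 0.5047, γ^t·E[r] = 0.105839, running G = 2.312049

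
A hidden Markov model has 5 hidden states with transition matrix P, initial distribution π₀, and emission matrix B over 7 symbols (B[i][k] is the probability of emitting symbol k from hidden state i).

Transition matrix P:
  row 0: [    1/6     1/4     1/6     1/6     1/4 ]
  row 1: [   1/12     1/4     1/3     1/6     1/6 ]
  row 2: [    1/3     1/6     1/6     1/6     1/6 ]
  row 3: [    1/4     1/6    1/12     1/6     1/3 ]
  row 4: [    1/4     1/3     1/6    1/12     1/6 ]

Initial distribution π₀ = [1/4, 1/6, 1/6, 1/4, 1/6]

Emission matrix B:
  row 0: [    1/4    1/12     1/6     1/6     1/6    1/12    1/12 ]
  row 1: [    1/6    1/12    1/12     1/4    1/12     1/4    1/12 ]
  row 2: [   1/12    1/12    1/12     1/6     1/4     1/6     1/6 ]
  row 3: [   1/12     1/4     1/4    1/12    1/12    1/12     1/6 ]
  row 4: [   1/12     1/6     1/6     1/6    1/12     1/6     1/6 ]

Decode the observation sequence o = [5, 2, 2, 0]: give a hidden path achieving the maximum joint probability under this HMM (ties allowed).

t=0: δ = [2.083e-02, 4.167e-02, 2.778e-02, 2.083e-02, 2.778e-02]  (obs o_0=5)
t=1: δ = [1.543e-03, 8.681e-04, 1.157e-03, 1.736e-03, 1.157e-03]  ψ = [2, 1, 1, 1, 1]  (obs o_1=2)
t=2: δ = [7.234e-05, 3.215e-05, 2.411e-05, 7.234e-05, 9.645e-05]  ψ = [3, 0, 1, 3, 3]  (obs o_2=2)
t=3: δ = [6.028e-06, 5.358e-06, 1.340e-06, 1.005e-06, 2.009e-06]  ψ = [4, 4, 4, 0, 3]  (obs o_3=0)
backtrack: best end state = 0; path = [1, 3, 4, 0]

path = [1, 3, 4, 0]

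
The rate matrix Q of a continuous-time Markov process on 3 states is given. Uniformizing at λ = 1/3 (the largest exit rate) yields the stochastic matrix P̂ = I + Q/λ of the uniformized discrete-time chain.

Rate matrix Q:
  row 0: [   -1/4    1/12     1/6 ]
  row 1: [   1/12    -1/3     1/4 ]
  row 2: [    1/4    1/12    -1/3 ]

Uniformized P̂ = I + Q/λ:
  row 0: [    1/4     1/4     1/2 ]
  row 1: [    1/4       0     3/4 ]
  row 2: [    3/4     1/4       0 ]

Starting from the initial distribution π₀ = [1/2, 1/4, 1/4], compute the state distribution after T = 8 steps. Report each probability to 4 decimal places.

t=0: π = [0.5000, 0.2500, 0.2500]
t=1: π = [0.3750, 0.1875, 0.4375]
t=2: π = [0.4688, 0.2031, 0.3281]
t=3: π = [0.4141, 0.1992, 0.3867]
t=4: π = [0.4434, 0.2002, 0.3564]
t=5: π = [0.4282, 0.2000, 0.3718]
t=6: π = [0.4359, 0.2000, 0.3641]
t=7: π = [0.4320, 0.2000, 0.3680]
t=8: π = [0.4340, 0.2000, 0.3660]

π = [0.4340, 0.2000, 0.3660]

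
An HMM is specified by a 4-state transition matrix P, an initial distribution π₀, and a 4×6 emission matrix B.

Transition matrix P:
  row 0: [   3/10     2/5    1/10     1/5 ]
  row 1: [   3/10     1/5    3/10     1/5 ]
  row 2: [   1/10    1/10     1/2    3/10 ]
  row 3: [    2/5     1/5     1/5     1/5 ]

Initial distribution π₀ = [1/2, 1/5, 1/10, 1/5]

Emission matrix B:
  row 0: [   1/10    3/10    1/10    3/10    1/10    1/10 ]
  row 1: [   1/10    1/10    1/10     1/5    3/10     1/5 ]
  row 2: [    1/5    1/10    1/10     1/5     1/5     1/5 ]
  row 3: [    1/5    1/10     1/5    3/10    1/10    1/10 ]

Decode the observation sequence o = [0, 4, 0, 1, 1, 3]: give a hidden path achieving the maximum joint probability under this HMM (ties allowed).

t=0: δ = [5.000e-02, 2.000e-02, 2.000e-02, 4.000e-02]  (obs o_0=0)
t=1: δ = [1.600e-03, 6.000e-03, 2.000e-03, 1.000e-03]  ψ = [3, 0, 2, 0]  (obs o_1=4)
t=2: δ = [1.800e-04, 1.200e-04, 3.600e-04, 2.400e-04]  ψ = [1, 1, 1, 1]  (obs o_2=0)
t=3: δ = [2.880e-05, 7.200e-06, 1.800e-05, 1.080e-05]  ψ = [3, 0, 2, 2]  (obs o_3=1)
t=4: δ = [2.592e-06, 1.152e-06, 9.000e-07, 5.760e-07]  ψ = [0, 0, 2, 0]  (obs o_4=1)
t=5: δ = [2.333e-07, 2.074e-07, 9.000e-08, 1.555e-07]  ψ = [0, 0, 2, 0]  (obs o_5=3)
backtrack: best end state = 0; path = [0, 1, 3, 0, 0, 0]

path = [0, 1, 3, 0, 0, 0]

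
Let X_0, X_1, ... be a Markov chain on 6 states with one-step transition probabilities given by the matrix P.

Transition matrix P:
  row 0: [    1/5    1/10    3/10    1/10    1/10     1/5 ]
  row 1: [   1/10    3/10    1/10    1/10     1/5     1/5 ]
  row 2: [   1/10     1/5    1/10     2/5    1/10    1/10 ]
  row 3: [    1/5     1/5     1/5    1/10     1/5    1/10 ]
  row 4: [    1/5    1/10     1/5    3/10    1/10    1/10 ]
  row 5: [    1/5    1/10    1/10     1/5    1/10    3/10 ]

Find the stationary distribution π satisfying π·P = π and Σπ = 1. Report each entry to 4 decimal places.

π = [0.1664, 0.1700, 0.1663, 0.1939, 0.1364, 0.1670]

Balance equations π_j = Σ_i π_i·P[i][j]:
  π_0 = 1/5·π_0 + 1/10·π_1 + 1/10·π_2 + 1/5·π_3 + 1/5·π_4 + 1/5·π_5
  π_1 = 1/10·π_0 + 3/10·π_1 + 1/5·π_2 + 1/5·π_3 + 1/10·π_4 + 1/10·π_5
  π_2 = 3/10·π_0 + 1/10·π_1 + 1/10·π_2 + 1/5·π_3 + 1/5·π_4 + 1/10·π_5
  π_3 = 1/10·π_0 + 1/10·π_1 + 2/5·π_2 + 1/10·π_3 + 3/10·π_4 + 1/5·π_5
  π_4 = 1/10·π_0 + 1/5·π_1 + 1/10·π_2 + 1/5·π_3 + 1/10·π_4 + 1/10·π_5
  normalize: π_0 + π_1 + π_2 + π_3 + π_4 + π_5 = 1
Solving the linear system gives exactly π = [7331/44065, 7492/44065, 7328/44065, 8543/44065, 1202/8813, 7361/44065].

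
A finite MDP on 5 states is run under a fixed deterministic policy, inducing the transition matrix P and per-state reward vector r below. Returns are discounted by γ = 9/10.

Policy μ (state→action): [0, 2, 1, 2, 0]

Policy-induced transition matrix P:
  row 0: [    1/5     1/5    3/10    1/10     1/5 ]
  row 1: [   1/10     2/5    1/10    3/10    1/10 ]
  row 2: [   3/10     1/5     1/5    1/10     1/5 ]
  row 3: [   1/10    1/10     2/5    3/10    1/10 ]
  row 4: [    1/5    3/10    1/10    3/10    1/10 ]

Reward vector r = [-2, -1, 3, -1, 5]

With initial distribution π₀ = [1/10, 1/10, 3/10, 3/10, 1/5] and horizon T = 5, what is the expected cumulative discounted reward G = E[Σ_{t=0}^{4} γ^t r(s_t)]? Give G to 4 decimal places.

G = 3.1004

t=0: π = [0.1000, 0.1000, 0.3000, 0.3000, 0.2000], E[r] = 1.3000, γ^t·E[r] = 1.300000, running G = 1.300000
t=1: π = [0.1900, 0.2100, 0.2400, 0.2200, 0.1400], E[r] = 0.6100, γ^t·E[r] = 0.549000, running G = 1.849000
t=2: π = [0.1810, 0.2340, 0.2280, 0.2140, 0.1430], E[r] = 0.5890, γ^t·E[r] = 0.477090, running G = 2.326090
t=3: π = [0.1780, 0.2397, 0.2232, 0.2182, 0.1409], E[r] = 0.5602, γ^t·E[r] = 0.408386, running G = 2.734476
t=4: π = [0.1765, 0.2402, 0.2234, 0.2198, 0.1401], E[r] = 0.5577, γ^t·E[r] = 0.365914, running G = 3.100389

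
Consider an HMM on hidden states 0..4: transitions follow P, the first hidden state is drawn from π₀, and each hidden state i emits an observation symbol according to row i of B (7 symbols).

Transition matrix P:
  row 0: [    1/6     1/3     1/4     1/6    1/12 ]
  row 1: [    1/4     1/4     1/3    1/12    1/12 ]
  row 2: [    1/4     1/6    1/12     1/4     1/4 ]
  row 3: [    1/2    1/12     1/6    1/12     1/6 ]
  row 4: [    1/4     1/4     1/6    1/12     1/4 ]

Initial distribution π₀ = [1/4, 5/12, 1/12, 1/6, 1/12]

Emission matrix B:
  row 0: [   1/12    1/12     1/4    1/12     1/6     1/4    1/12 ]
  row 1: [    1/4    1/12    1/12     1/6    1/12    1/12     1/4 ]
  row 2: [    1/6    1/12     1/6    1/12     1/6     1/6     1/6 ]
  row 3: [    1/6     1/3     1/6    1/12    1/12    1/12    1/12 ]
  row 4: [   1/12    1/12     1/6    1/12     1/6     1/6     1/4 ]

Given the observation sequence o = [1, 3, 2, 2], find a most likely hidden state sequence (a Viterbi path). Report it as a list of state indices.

t=0: δ = [2.083e-02, 3.472e-02, 6.944e-03, 5.556e-02, 6.944e-03]  (obs o_0=1)
t=1: δ = [2.315e-03, 1.447e-03, 9.645e-04, 3.858e-04, 7.716e-04]  ψ = [3, 1, 1, 3, 3]  (obs o_1=3)
t=2: δ = [9.645e-05, 6.430e-05, 9.645e-05, 6.430e-05, 4.019e-05]  ψ = [0, 0, 0, 0, 2]  (obs o_2=2)
t=3: δ = [8.038e-06, 2.679e-06, 4.019e-06, 4.019e-06, 4.019e-06]  ψ = [3, 0, 0, 2, 2]  (obs o_3=2)
backtrack: best end state = 0; path = [3, 0, 3, 0]

path = [3, 0, 3, 0]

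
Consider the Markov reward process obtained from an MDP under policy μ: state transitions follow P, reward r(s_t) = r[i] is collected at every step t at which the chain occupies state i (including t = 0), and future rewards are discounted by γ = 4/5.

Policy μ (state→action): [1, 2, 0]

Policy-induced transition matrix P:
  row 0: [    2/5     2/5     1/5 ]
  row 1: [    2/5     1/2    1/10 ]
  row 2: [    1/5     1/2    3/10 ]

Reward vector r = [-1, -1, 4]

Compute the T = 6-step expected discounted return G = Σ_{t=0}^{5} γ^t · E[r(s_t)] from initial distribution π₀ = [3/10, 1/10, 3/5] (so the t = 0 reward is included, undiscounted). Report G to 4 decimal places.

t=0: π = [0.3000, 0.1000, 0.6000], E[r] = 2.0000, γ^t·E[r] = 2.000000, running G = 2.000000
t=1: π = [0.2800, 0.4700, 0.2500], E[r] = 0.2500, γ^t·E[r] = 0.200000, running G = 2.200000
t=2: π = [0.3500, 0.4720, 0.1780], E[r] = -0.1100, γ^t·E[r] = -0.070400, running G = 2.129600
t=3: π = [0.3644, 0.4650, 0.1706], E[r] = -0.1470, γ^t·E[r] = -0.075264, running G = 2.054336
t=4: π = [0.3659, 0.4636, 0.1706], E[r] = -0.1472, γ^t·E[r] = -0.060293, running G = 1.994043
t=5: π = [0.3659, 0.4634, 0.1707], E[r] = -0.1465, γ^t·E[r] = -0.048005, running G = 1.946038

G = 1.9460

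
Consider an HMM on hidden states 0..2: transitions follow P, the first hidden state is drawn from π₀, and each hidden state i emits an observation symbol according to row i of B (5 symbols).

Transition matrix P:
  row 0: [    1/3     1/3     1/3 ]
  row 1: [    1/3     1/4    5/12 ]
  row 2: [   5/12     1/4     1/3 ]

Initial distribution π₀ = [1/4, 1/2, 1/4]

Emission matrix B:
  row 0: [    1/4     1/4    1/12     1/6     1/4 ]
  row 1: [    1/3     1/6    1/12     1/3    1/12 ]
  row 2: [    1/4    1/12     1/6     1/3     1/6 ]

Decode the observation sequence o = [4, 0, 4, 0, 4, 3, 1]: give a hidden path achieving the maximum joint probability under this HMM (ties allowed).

t=0: δ = [6.250e-02, 4.167e-02, 4.167e-02]  (obs o_0=4)
t=1: δ = [5.208e-03, 6.944e-03, 5.208e-03]  ψ = [0, 0, 0]  (obs o_1=0)
t=2: δ = [5.787e-04, 1.447e-04, 4.823e-04]  ψ = [1, 0, 1]  (obs o_2=4)
t=3: δ = [5.023e-05, 6.430e-05, 4.823e-05]  ψ = [2, 0, 0]  (obs o_3=0)
t=4: δ = [5.358e-06, 1.395e-06, 4.465e-06]  ψ = [1, 0, 1]  (obs o_4=4)
t=5: δ = [3.101e-07, 5.954e-07, 5.954e-07]  ψ = [2, 0, 0]  (obs o_5=3)
t=6: δ = [6.202e-08, 2.481e-08, 2.067e-08]  ψ = [2, 1, 1]  (obs o_6=1)
backtrack: best end state = 0; path = [0, 1, 0, 1, 0, 2, 0]

path = [0, 1, 0, 1, 0, 2, 0]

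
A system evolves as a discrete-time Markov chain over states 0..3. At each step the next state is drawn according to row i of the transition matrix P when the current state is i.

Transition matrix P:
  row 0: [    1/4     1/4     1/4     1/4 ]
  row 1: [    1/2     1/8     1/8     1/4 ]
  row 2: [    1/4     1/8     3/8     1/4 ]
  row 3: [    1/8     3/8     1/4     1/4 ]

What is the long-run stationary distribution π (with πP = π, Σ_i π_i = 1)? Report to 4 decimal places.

π = [0.2742, 0.2218, 0.2540, 0.2500]

Balance equations π_j = Σ_i π_i·P[i][j]:
  π_0 = 1/4·π_0 + 1/2·π_1 + 1/4·π_2 + 1/8·π_3
  π_1 = 1/4·π_0 + 1/8·π_1 + 1/8·π_2 + 3/8·π_3
  π_2 = 1/4·π_0 + 1/8·π_1 + 3/8·π_2 + 1/4·π_3
  normalize: π_0 + π_1 + π_2 + π_3 = 1
Solving the linear system gives exactly π = [17/62, 55/248, 63/248, 1/4].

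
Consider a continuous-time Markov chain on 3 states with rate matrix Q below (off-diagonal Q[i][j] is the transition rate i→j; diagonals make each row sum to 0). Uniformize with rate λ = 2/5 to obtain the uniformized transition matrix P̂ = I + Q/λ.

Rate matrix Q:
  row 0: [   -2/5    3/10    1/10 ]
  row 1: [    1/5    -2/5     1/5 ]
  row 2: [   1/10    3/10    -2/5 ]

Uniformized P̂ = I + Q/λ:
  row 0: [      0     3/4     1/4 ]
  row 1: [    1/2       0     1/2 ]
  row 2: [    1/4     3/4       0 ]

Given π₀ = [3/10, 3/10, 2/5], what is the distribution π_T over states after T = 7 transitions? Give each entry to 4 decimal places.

t=0: π = [0.3000, 0.3000, 0.4000]
t=1: π = [0.2500, 0.5250, 0.2250]
t=2: π = [0.3188, 0.3563, 0.3250]
t=3: π = [0.2594, 0.4828, 0.2578]
t=4: π = [0.3059, 0.3879, 0.3063]
t=5: π = [0.2705, 0.4591, 0.2704]
t=6: π = [0.2971, 0.4057, 0.2972]
t=7: π = [0.2771, 0.4457, 0.2771]

π = [0.2771, 0.4457, 0.2771]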